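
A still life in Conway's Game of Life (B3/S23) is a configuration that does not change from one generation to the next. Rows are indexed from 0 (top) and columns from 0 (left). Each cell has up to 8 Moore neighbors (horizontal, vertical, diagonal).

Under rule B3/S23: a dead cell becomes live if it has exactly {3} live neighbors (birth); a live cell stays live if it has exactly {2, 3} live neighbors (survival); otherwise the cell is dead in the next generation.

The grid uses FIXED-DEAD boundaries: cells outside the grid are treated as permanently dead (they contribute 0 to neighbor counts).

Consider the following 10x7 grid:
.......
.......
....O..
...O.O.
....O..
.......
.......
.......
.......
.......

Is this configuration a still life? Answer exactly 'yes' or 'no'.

Answer: yes

Derivation:
Compute generation 1 and compare to generation 0 (given above):
Generation 1:
.......
.......
....O..
...O.O.
....O..
.......
.......
.......
.......
.......
The grids are IDENTICAL -> still life.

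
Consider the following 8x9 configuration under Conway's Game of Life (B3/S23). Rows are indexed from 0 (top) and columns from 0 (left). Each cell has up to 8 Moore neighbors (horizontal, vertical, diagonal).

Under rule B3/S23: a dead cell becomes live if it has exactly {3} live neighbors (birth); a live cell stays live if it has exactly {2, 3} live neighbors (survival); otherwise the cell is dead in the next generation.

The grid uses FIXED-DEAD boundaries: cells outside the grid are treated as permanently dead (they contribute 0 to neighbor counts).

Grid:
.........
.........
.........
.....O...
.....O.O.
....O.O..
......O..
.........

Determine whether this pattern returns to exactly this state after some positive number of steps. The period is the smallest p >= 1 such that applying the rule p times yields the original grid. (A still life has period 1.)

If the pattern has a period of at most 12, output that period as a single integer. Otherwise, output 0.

Answer: 2

Derivation:
Simulating and comparing each generation to the original:
Gen 0 (original, given above): 6 live cells
Gen 1: 6 live cells, differs from original
Gen 2: 6 live cells, MATCHES original -> period = 2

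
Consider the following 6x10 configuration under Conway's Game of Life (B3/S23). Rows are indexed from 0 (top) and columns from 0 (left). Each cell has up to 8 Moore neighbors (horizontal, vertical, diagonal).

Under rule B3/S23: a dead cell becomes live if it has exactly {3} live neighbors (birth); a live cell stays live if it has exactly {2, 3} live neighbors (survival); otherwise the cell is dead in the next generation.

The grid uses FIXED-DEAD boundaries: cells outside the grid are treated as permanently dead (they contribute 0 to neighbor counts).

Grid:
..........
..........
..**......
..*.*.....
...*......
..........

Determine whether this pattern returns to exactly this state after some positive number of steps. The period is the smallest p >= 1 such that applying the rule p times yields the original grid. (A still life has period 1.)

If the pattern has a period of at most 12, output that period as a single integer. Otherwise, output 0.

Answer: 1

Derivation:
Simulating and comparing each generation to the original:
Gen 0 (original, given above): 5 live cells
Gen 1: 5 live cells, MATCHES original -> period = 1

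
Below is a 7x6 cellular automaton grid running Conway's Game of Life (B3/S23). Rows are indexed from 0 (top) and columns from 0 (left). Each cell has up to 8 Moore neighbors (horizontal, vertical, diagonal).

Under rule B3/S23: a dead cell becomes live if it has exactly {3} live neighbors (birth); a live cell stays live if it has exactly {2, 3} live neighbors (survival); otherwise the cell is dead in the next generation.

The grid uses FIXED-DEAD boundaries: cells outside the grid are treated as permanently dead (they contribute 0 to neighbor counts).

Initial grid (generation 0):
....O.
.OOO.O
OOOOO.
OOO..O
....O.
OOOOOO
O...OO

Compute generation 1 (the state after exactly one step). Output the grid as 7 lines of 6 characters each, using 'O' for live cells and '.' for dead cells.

Simulating step by step:
Generation 0 (given above): 24 live cells
Generation 1: 14 live cells
(generation 1 grid is the final answer)

Answer: ..OOO.
O....O
.....O
O....O
......
OOO...
O.O..O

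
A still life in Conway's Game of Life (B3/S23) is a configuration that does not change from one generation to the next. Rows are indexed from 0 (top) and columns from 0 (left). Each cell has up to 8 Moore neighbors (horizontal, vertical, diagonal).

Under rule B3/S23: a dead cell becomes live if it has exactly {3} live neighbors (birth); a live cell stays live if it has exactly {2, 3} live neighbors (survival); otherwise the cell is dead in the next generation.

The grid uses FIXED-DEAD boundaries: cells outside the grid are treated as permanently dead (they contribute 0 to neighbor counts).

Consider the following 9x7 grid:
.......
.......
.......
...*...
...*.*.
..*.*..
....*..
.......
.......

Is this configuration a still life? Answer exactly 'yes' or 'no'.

Answer: no

Derivation:
Compute generation 1 and compare to generation 0 (given above):
Generation 1:
.......
.......
.......
....*..
..**...
....**.
...*...
.......
.......
Cell (3,3) differs: gen0=1 vs gen1=0 -> NOT a still life.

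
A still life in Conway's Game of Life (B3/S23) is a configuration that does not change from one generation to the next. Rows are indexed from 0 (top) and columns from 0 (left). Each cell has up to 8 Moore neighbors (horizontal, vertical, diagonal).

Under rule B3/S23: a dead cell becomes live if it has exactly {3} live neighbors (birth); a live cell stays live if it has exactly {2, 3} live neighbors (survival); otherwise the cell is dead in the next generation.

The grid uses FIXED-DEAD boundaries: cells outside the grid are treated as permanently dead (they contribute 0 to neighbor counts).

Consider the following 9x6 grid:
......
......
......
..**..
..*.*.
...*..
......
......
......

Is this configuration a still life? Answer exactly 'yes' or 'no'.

Compute generation 1 and compare to generation 0 (given above):
Generation 1:
......
......
......
..**..
..*.*.
...*..
......
......
......
The grids are IDENTICAL -> still life.

Answer: yes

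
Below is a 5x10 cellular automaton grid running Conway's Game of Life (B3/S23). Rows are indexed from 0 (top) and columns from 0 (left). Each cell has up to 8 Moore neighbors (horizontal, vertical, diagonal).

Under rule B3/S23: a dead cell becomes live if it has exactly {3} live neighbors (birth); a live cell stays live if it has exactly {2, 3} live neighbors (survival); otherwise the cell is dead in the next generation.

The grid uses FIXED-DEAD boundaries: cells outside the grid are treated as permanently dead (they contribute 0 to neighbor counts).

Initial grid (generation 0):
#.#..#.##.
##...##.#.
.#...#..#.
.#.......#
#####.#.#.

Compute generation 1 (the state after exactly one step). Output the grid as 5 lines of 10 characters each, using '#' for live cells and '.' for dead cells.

Simulating step by step:
Generation 0 (given above): 22 live cells
Generation 1: 27 live cells
(generation 1 grid is the final answer)

Answer: #....#.##.
#.#.##..##
.##..#####
...###.###
####......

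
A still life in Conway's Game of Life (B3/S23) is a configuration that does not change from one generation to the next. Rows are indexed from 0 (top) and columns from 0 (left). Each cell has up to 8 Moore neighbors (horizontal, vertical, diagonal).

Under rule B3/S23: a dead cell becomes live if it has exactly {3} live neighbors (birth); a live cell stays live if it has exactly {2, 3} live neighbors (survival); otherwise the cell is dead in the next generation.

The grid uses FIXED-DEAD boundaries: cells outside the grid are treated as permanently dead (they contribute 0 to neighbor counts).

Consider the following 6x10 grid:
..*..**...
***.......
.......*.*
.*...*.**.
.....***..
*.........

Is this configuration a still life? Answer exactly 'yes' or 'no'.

Answer: no

Derivation:
Compute generation 1 and compare to generation 0 (given above):
Generation 1:
..*.......
.**...*...
*.*...**..
.....*....
.....*.**.
......*...
Cell (0,5) differs: gen0=1 vs gen1=0 -> NOT a still life.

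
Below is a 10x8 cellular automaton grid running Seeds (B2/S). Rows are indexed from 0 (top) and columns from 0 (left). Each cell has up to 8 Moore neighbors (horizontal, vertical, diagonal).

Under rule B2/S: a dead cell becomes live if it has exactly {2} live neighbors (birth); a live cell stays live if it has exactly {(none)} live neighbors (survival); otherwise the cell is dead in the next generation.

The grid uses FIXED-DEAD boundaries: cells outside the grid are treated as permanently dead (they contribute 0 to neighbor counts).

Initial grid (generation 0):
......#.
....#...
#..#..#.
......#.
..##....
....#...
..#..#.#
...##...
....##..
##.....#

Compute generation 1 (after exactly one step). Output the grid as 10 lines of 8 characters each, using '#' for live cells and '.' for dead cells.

Answer: .....#..
...#..##
....#..#
.#..##.#
....##..
.#...##.
......#.
..#.....
###...#.
....###.

Derivation:
Simulating step by step:
Generation 0 (given above): 19 live cells
Generation 1: 24 live cells
(generation 1 grid is the final answer)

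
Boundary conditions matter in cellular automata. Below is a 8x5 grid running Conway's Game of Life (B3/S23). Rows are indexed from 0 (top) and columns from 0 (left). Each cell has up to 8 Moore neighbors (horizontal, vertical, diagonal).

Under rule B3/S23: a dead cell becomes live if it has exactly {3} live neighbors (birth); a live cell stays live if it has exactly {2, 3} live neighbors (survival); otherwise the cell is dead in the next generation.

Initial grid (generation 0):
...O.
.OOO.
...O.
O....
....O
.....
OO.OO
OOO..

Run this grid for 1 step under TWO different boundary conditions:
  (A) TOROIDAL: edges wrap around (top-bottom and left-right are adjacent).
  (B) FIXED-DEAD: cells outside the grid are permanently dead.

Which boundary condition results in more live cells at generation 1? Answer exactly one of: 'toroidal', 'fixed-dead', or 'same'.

Under TOROIDAL boundary, generation 1:
O..OO
...OO
.O.OO
....O
.....
...O.
...OO
.....
Population = 12

Under FIXED-DEAD boundary, generation 1:
...O.
...OO
.O.O.
.....
.....
...OO
O..O.
O.OO.
Population = 12

Comparison: toroidal=12, fixed-dead=12 -> same

Answer: same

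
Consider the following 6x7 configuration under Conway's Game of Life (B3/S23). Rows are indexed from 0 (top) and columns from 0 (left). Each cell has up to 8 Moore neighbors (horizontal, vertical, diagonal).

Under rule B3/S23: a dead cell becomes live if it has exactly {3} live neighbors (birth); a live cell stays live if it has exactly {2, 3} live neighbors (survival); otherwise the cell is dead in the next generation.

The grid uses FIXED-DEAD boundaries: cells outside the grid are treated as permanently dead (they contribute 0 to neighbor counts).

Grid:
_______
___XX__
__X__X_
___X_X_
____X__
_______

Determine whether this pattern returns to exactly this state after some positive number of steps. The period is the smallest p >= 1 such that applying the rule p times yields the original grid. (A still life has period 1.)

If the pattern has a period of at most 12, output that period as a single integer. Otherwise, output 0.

Answer: 1

Derivation:
Simulating and comparing each generation to the original:
Gen 0 (original, given above): 7 live cells
Gen 1: 7 live cells, MATCHES original -> period = 1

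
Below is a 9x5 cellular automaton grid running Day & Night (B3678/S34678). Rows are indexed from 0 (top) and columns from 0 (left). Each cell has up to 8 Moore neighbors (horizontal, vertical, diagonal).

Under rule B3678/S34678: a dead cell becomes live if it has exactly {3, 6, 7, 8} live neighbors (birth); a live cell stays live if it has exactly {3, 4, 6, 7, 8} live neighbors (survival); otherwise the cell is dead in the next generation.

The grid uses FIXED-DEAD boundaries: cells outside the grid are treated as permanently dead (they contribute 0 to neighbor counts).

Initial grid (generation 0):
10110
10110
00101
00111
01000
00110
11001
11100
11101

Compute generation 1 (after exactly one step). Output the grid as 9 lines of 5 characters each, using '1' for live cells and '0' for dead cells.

Simulating step by step:
Generation 0 (given above): 24 live cells
Generation 1: 19 live cells
(generation 1 grid is the final answer)

Answer: 00110
00101
00111
01110
00001
10100
10000
01100
10110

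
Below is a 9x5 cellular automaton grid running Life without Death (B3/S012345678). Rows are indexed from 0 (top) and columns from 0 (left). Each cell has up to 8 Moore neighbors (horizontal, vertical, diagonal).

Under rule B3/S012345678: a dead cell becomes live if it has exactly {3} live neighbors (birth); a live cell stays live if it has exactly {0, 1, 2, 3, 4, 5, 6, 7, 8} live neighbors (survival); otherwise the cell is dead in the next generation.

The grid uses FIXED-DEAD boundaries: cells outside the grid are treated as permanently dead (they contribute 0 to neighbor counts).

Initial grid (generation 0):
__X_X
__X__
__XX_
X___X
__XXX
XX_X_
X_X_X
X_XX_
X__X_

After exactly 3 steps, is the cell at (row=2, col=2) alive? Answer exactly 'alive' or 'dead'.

Simulating step by step:
Generation 0 (given above): 21 live cells
Generation 1: 29 live cells
__XXX
_XX__
_XXX_
XX__X
X_XXX
XX_X_
X_X_X
X_XXX
XXXX_
Generation 2: 32 live cells
_XXXX
_XX_X
_XXX_
XX__X
X_XXX
XX_X_
X_X_X
X_XXX
XXXXX
Generation 3: 34 live cells
_XXXX
XXX_X
_XXXX
XX__X
X_XXX
XX_X_
X_X_X
X_XXX
XXXXX

Cell (2,2) at generation 3: 1 -> alive

Answer: alive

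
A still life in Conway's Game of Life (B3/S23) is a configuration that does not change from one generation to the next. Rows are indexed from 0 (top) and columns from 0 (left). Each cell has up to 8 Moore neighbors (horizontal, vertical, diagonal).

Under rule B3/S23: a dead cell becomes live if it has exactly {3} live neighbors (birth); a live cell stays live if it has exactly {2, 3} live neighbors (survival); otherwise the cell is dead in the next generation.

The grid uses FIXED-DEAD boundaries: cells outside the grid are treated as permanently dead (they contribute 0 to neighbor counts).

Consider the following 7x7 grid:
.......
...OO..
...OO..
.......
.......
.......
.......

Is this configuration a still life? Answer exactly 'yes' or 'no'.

Compute generation 1 and compare to generation 0 (given above):
Generation 1:
.......
...OO..
...OO..
.......
.......
.......
.......
The grids are IDENTICAL -> still life.

Answer: yes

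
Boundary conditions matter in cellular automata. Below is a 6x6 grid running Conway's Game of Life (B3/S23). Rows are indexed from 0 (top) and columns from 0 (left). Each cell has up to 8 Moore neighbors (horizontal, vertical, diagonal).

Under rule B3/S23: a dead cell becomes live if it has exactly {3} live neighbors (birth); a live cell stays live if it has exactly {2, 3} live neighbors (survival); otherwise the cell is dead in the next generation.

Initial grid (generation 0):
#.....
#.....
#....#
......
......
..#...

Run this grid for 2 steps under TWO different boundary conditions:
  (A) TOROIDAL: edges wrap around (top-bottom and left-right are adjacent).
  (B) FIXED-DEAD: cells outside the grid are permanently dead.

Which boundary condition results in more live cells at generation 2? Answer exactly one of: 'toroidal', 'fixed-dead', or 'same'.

Under TOROIDAL boundary, generation 2:
##....
.#...#
##...#
......
......
......
Population = 7

Under FIXED-DEAD boundary, generation 2:
......
......
......
......
......
......
Population = 0

Comparison: toroidal=7, fixed-dead=0 -> toroidal

Answer: toroidal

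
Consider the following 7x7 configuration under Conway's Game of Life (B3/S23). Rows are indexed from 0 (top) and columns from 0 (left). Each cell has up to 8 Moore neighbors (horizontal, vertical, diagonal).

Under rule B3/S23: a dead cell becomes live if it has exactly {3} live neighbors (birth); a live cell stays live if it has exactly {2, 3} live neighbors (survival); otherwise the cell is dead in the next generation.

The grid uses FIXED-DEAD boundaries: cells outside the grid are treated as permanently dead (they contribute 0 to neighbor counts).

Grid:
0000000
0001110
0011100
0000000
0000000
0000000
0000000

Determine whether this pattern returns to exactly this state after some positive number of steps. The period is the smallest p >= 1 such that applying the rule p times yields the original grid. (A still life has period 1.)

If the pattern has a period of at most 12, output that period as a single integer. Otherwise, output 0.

Simulating and comparing each generation to the original:
Gen 0 (original, given above): 6 live cells
Gen 1: 6 live cells, differs from original
Gen 2: 6 live cells, MATCHES original -> period = 2

Answer: 2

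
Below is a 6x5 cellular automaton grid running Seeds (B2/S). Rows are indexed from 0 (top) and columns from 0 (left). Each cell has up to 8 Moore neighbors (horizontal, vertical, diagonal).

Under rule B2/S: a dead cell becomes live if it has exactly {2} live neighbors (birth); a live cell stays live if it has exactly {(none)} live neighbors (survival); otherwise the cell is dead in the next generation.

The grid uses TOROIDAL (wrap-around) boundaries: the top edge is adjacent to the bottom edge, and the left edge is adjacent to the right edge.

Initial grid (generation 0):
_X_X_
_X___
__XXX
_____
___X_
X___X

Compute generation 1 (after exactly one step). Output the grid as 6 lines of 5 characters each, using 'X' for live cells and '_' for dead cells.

Answer: _____
_____
XX___
_____
X____
_X___

Derivation:
Simulating step by step:
Generation 0 (given above): 9 live cells
Generation 1: 4 live cells
(generation 1 grid is the final answer)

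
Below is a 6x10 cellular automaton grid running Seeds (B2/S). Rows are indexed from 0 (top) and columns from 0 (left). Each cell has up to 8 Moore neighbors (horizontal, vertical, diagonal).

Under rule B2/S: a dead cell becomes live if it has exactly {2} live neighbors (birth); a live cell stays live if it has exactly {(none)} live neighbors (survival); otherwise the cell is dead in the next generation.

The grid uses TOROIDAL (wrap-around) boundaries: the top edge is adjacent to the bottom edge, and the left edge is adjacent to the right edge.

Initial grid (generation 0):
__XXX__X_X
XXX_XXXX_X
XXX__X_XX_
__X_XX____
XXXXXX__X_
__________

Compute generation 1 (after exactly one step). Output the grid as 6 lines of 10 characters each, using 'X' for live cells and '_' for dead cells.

Simulating step by step:
Generation 0 (given above): 29 live cells
Generation 1: 4 live cells
(generation 1 grid is the final answer)

Answer: __________
__________
__________
__________
______X__X
______XX__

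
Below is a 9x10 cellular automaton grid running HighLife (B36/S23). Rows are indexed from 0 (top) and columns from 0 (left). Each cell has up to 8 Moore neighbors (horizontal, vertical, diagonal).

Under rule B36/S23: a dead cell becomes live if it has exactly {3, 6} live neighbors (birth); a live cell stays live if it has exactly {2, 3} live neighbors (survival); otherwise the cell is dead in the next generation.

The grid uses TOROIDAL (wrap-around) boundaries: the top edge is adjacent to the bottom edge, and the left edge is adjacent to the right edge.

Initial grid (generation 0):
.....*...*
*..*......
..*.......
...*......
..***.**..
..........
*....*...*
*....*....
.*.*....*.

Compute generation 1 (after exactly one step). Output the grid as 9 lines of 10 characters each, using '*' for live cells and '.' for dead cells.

Answer: *.*.*....*
..........
..**......
....*.....
..***.....
...****...
*........*
**..*.....
*...*....*

Derivation:
Simulating step by step:
Generation 0 (given above): 19 live cells
Generation 1: 22 live cells
(generation 1 grid is the final answer)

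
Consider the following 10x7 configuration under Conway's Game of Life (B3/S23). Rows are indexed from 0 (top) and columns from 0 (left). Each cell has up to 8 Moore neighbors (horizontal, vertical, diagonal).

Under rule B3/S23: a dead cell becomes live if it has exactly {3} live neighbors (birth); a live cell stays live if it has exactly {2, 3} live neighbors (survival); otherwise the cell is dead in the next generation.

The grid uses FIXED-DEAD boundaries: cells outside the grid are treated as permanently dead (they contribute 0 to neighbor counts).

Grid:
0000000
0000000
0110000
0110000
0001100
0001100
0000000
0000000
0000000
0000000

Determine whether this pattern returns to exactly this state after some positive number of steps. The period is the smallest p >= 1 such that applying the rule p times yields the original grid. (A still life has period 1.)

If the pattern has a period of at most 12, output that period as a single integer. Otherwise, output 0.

Simulating and comparing each generation to the original:
Gen 0 (original, given above): 8 live cells
Gen 1: 6 live cells, differs from original
Gen 2: 8 live cells, MATCHES original -> period = 2

Answer: 2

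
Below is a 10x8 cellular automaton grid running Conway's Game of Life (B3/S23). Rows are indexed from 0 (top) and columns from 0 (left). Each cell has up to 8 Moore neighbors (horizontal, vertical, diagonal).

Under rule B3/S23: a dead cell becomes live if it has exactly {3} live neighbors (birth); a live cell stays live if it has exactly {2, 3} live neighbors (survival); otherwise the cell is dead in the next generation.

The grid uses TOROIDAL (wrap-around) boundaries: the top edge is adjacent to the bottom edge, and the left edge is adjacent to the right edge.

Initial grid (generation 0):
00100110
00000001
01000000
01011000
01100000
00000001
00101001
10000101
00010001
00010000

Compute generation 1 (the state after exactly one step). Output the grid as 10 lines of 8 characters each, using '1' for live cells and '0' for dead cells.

Simulating step by step:
Generation 0 (given above): 20 live cells
Generation 1: 28 live cells
(generation 1 grid is the final answer)

Answer: 00000010
00000010
10100000
11010000
11110000
11110000
00000001
10011001
10001011
00111010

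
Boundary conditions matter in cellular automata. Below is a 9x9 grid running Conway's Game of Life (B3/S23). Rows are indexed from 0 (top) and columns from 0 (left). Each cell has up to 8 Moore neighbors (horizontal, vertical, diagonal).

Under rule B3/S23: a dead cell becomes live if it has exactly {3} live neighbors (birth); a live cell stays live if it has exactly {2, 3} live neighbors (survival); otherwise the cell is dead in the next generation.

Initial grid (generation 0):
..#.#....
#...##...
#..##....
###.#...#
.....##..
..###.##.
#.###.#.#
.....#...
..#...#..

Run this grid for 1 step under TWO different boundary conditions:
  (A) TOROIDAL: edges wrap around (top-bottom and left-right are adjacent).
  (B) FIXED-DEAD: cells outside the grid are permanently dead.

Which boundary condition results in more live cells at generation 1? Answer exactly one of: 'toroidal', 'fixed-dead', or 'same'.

Answer: toroidal

Derivation:
Under TOROIDAL boundary, generation 1:
.#..#....
.#...#...
..#......
###.#...#
#.....#.#
.##.....#
.##...#.#
.##.####.
...#.#...
Population = 28

Under FIXED-DEAD boundary, generation 1:
...###...
.#...#...
#.#......
###.#....
......#..
.##......
.##...#..
.##.####.
.........
Population = 23

Comparison: toroidal=28, fixed-dead=23 -> toroidal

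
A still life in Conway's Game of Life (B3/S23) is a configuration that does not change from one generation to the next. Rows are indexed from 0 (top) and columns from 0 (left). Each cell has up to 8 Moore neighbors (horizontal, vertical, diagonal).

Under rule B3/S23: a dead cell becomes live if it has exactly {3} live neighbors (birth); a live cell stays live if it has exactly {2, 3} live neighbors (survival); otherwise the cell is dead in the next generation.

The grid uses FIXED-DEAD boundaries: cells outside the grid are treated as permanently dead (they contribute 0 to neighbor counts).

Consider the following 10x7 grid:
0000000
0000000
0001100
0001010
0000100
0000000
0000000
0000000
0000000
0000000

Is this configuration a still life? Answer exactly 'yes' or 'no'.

Compute generation 1 and compare to generation 0 (given above):
Generation 1:
0000000
0000000
0001100
0001010
0000100
0000000
0000000
0000000
0000000
0000000
The grids are IDENTICAL -> still life.

Answer: yes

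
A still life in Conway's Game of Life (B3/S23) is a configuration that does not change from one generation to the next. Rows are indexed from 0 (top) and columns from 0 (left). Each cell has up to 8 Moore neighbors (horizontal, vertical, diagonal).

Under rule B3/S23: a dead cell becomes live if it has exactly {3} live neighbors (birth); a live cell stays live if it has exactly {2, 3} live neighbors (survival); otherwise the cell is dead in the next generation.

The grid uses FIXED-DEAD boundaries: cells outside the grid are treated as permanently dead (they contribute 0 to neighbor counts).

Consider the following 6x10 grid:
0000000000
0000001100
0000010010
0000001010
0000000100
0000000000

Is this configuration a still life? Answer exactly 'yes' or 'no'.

Compute generation 1 and compare to generation 0 (given above):
Generation 1:
0000000000
0000001100
0000010010
0000001010
0000000100
0000000000
The grids are IDENTICAL -> still life.

Answer: yes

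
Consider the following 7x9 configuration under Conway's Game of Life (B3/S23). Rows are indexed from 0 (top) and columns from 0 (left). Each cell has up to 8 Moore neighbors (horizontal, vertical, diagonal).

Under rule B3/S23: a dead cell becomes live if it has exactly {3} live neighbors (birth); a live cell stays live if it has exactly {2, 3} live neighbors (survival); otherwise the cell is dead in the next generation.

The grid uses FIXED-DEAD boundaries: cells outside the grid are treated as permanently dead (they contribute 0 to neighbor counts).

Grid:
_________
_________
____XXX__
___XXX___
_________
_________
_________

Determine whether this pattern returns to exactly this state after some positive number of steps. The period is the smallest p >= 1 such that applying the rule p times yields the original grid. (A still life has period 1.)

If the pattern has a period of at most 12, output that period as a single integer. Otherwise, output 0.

Answer: 2

Derivation:
Simulating and comparing each generation to the original:
Gen 0 (original, given above): 6 live cells
Gen 1: 6 live cells, differs from original
Gen 2: 6 live cells, MATCHES original -> period = 2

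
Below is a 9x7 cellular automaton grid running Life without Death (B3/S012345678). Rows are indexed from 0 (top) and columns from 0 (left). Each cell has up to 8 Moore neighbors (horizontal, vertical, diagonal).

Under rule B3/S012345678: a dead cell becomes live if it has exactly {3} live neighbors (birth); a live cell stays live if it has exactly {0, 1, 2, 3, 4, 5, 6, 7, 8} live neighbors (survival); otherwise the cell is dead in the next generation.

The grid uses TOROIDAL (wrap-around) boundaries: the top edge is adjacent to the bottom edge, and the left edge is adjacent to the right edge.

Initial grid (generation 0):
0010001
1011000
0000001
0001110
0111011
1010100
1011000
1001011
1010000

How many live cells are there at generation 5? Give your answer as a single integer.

Answer: 40

Derivation:
Simulating step by step:
Generation 0 (given above): 26 live cells
Generation 1: 38 live cells
1010001
1111001
0010011
1001110
1111011
1010110
1011010
1001111
1011010
Generation 2: 40 live cells
1010111
1111001
0010011
1001110
1111011
1010110
1011010
1001111
1011010
Generation 3: 40 live cells
1010111
1111001
0010011
1001110
1111011
1010110
1011010
1001111
1011010
Generation 4: 40 live cells
1010111
1111001
0010011
1001110
1111011
1010110
1011010
1001111
1011010
Generation 5: 40 live cells
1010111
1111001
0010011
1001110
1111011
1010110
1011010
1001111
1011010
Population at generation 5: 40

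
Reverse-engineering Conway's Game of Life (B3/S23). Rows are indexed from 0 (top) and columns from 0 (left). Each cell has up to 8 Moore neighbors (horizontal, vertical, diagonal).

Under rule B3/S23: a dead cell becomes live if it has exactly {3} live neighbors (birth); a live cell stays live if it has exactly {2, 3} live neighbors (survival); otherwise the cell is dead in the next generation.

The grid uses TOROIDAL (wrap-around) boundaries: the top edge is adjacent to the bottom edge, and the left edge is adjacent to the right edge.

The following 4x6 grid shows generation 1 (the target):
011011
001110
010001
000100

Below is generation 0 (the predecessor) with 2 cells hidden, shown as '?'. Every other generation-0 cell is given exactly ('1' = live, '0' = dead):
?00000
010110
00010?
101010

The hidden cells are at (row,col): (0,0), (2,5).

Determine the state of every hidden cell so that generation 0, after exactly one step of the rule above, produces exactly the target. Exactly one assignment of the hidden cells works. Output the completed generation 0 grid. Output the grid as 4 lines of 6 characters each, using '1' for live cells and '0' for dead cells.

Hidden generation-0 cells (in order): (0,0), (2,5).
A hidden cell only influences target cells in its own 3x3 neighborhood. Try each of the 2^2 = 4 assignments, step the completed generation 0 forward once under B3/S23, and compare with the target:
  (0,0)=0 (2,5)=0 -> step reproduces the target at every cell -> ACCEPT
  (0,0)=0 (2,5)=1 -> step gives (2,0)='1' but target has '0' -> reject
  (0,0)=1 (2,5)=0 -> step gives (0,0)='1' but target has '0' -> reject
  (0,0)=1 (2,5)=1 -> step gives (0,0)='1' but target has '0' -> reject
Unique solution: (0,0)=dead, (2,5)=dead.
Check: live-neighbor counts of every cell in the completed generation 0:
233433
103221
234443
021312
Applying B3/S23 to generation 0 with these counts gives:
011011
001110
010001
000100
which matches the target exactly.

Answer: 000000
010110
000100
101010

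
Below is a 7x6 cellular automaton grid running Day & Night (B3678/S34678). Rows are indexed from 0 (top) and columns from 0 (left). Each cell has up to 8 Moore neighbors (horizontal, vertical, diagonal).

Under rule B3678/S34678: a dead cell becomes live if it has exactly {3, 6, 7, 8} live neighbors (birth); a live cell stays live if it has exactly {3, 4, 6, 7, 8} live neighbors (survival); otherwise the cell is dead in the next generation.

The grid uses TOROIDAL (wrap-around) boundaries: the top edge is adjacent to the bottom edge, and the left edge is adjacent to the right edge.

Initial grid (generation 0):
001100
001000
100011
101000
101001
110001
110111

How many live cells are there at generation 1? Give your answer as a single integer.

Simulating step by step:
Generation 0 (given above): 19 live cells
Generation 1: 22 live cells
101101
010011
000101
100111
010001
100101
010111
Population at generation 1: 22

Answer: 22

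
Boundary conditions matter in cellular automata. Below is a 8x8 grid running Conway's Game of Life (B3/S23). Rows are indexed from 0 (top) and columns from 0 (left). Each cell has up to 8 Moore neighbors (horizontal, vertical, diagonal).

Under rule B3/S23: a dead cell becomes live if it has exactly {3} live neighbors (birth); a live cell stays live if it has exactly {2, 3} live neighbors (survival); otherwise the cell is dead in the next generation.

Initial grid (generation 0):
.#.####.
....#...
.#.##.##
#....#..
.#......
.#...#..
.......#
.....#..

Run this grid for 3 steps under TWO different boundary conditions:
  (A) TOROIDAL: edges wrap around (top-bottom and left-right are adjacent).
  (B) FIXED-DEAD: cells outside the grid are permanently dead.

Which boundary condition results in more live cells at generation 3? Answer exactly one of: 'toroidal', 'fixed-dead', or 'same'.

Under TOROIDAL boundary, generation 3:
.......#
..#..###
.##.....
.##.#...
#.##.###
##....##
#.....##
.....###
Population = 26

Under FIXED-DEAD boundary, generation 3:
........
..#.#.##
.##.#.##
#...#.##
...#.#..
........
........
........
Population = 15

Comparison: toroidal=26, fixed-dead=15 -> toroidal

Answer: toroidal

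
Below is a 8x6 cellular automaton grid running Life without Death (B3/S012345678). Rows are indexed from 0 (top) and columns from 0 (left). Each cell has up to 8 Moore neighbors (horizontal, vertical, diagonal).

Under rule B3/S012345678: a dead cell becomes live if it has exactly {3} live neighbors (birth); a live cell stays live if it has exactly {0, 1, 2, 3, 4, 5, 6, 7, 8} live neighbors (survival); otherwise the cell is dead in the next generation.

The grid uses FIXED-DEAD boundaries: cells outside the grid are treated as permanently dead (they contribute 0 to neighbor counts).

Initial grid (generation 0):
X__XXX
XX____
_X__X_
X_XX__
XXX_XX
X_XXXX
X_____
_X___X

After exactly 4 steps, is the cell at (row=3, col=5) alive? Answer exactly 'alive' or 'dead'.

Answer: alive

Derivation:
Simulating step by step:
Generation 0 (given above): 24 live cells
Generation 1: 33 live cells
XX_XXX
XXXX_X
_X_XX_
X_XX_X
XXX_XX
X_XXXX
X_XX_X
_X___X
Generation 2: 36 live cells
XX_XXX
XXXX_X
_X_XXX
X_XX_X
XXX_XX
X_XXXX
X_XX_X
_XX_XX
Generation 3: 36 live cells
XX_XXX
XXXX_X
_X_XXX
X_XX_X
XXX_XX
X_XXXX
X_XX_X
_XX_XX
Generation 4: 36 live cells
XX_XXX
XXXX_X
_X_XXX
X_XX_X
XXX_XX
X_XXXX
X_XX_X
_XX_XX

Cell (3,5) at generation 4: 1 -> alive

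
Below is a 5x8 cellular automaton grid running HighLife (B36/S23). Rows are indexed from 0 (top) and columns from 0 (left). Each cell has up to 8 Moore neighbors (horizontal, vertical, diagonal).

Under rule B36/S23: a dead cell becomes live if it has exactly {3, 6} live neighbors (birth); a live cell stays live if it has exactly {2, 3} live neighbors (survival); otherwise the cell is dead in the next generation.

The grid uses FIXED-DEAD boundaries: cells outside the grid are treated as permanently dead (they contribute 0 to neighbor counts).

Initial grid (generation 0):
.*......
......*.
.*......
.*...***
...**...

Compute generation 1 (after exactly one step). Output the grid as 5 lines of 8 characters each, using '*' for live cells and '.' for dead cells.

Answer: ........
........
.....*.*
..*.***.
....***.

Derivation:
Simulating step by step:
Generation 0 (given above): 9 live cells
Generation 1: 9 live cells
(generation 1 grid is the final answer)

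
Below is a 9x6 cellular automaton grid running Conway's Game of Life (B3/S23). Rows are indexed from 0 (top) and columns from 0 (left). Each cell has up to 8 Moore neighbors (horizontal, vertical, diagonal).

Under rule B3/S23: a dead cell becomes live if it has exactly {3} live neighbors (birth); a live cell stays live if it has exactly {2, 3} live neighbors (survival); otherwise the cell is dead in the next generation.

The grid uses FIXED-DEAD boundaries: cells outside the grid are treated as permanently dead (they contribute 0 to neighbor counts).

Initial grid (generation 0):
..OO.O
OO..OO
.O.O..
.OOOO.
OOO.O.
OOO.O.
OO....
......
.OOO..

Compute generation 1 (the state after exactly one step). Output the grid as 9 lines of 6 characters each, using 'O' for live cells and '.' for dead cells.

Answer: .OOO.O
OO...O
.....O
....O.
....OO
......
O.O...
O.....
..O...

Derivation:
Simulating step by step:
Generation 0 (given above): 26 live cells
Generation 1: 15 live cells
(generation 1 grid is the final answer)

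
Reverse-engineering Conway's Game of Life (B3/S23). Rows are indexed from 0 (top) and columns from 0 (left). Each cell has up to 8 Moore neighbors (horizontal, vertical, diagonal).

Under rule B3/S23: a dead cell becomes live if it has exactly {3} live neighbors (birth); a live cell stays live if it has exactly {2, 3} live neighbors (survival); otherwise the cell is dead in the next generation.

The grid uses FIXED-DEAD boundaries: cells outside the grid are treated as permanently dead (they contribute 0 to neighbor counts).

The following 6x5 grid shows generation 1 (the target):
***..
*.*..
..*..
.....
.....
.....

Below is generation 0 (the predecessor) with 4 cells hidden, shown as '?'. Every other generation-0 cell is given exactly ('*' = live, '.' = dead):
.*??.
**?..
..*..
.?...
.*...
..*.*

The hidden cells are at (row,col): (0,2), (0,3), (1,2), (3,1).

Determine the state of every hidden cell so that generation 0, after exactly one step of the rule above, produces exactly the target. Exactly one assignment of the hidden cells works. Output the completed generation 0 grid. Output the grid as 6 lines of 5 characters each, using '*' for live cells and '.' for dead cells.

Hidden generation-0 cells (in order): (0,2), (0,3), (1,2), (3,1).
A hidden cell only influences target cells in its own 3x3 neighborhood. Try each of the 2^4 = 16 assignments, step the completed generation 0 forward once under B3/S23, and compare with the target:
  (0,2)=. (0,3)=. (1,2)=. (3,1)=. -> step gives (0,2)='.' but target has '*' -> reject
  (0,2)=. (0,3)=. (1,2)=. (3,1)=* -> step gives (0,2)='.' but target has '*' -> reject
  (0,2)=. (0,3)=. (1,2)=* (3,1)=. -> step reproduces the target at every cell -> ACCEPT
  (0,2)=. (0,3)=. (1,2)=* (3,1)=* -> step gives (2,0)='*' but target has '.' -> reject
  (0,2)=. (0,3)=* (1,2)=. (3,1)=. -> step gives (1,1)='*' but target has '.' -> reject
  (0,2)=. (0,3)=* (1,2)=. (3,1)=* -> step gives (1,1)='*' but target has '.' -> reject
  (0,2)=. (0,3)=* (1,2)=* (3,1)=. -> step gives (0,2)='.' but target has '*' -> reject
  (0,2)=. (0,3)=* (1,2)=* (3,1)=* -> step gives (0,2)='.' but target has '*' -> reject
  (0,2)=* (0,3)=. (1,2)=. (3,1)=. -> step gives (1,2)='.' but target has '*' -> reject
  (0,2)=* (0,3)=. (1,2)=. (3,1)=* -> step gives (1,2)='.' but target has '*' -> reject
  (0,2)=* (0,3)=. (1,2)=* (3,1)=. -> step gives (0,1)='.' but target has '*' -> reject
  (0,2)=* (0,3)=. (1,2)=* (3,1)=* -> step gives (0,1)='.' but target has '*' -> reject
  (0,2)=* (0,3)=* (1,2)=. (3,1)=. -> step gives (1,2)='.' but target has '*' -> reject
  (0,2)=* (0,3)=* (1,2)=. (3,1)=* -> step gives (1,2)='.' but target has '*' -> reject
  (0,2)=* (0,3)=* (1,2)=* (3,1)=. -> step gives (0,1)='.' but target has '*' -> reject
  (0,2)=* (0,3)=* (1,2)=* (3,1)=* -> step gives (0,1)='.' but target has '*' -> reject
Unique solution: (0,2)=dead, (0,3)=dead, (1,2)=live, (3,1)=dead.
Check: live-neighbor counts of every cell in the completed generation 0:
33310
24320
24220
12210
11221
12120
Applying B3/S23 to generation 0 with these counts gives:
***..
*.*..
..*..
.....
.....
.....
which matches the target exactly.

Answer: .*...
***..
..*..
.....
.*...
..*.*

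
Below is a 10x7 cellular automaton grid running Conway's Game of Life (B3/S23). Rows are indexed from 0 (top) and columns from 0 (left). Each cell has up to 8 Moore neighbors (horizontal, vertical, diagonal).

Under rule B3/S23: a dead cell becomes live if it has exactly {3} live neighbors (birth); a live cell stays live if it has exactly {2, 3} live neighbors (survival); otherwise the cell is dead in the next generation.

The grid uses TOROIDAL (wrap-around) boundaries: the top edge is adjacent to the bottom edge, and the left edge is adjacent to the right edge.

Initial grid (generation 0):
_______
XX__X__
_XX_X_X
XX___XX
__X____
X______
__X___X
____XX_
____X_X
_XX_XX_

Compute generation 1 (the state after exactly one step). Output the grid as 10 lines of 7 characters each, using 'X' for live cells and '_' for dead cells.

Answer: X_XXXX_
XXXX_X_
__XXX__
___X_XX
_______
_X_____
_____XX
___XX_X
______X
___XXX_

Derivation:
Simulating step by step:
Generation 0 (given above): 23 live cells
Generation 1: 26 live cells
(generation 1 grid is the final answer)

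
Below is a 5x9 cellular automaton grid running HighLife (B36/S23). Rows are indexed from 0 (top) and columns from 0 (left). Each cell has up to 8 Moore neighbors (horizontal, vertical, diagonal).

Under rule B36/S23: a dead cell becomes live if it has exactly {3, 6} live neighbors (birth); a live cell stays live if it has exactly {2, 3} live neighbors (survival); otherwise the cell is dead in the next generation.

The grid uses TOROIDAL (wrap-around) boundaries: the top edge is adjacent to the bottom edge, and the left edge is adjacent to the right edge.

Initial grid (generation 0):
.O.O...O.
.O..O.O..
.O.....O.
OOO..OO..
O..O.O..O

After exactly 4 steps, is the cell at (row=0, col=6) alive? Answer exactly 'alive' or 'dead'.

Answer: alive

Derivation:
Simulating step by step:
Generation 0 (given above): 17 live cells
Generation 1: 20 live cells
.O.O.OOOO
OO....OO.
.......O.
..O.OOOO.
...O.O.OO
Generation 2: 14 live cells
.O...O...
OOO..O...
.O....O..
...OOO...
O..OO....
Generation 3: 15 live cells
...O.O...
O.O..OO..
OO.O..O..
..OO.O...
..OO.....
Generation 4: 12 live cells
.O.O.OO..
O.OO.OO..
O..O..O..
.........
.........

Cell (0,6) at generation 4: 1 -> alive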